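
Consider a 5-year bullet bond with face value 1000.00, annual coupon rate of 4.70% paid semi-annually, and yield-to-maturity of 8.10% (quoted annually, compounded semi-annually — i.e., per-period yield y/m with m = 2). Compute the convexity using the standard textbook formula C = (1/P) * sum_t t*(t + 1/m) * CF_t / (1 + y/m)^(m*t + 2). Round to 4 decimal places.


Coupon per period c = face * coupon_rate / m = 23.500000
Periods per year m = 2; per-period yield y/m = 0.040500
Number of cashflows N = 10
Cashflows (t years, CF_t, discount factor 1/(1+y/m)^(m*t), PV):
  t = 0.5000: CF_t = 23.500000, DF = 0.961076, PV = 22.585296
  t = 1.0000: CF_t = 23.500000, DF = 0.923668, PV = 21.706195
  t = 1.5000: CF_t = 23.500000, DF = 0.887715, PV = 20.861312
  t = 2.0000: CF_t = 23.500000, DF = 0.853162, PV = 20.049314
  t = 2.5000: CF_t = 23.500000, DF = 0.819954, PV = 19.268923
  t = 3.0000: CF_t = 23.500000, DF = 0.788039, PV = 18.518907
  t = 3.5000: CF_t = 23.500000, DF = 0.757365, PV = 17.798085
  t = 4.0000: CF_t = 23.500000, DF = 0.727886, PV = 17.105319
  t = 4.5000: CF_t = 23.500000, DF = 0.699554, PV = 16.439519
  t = 5.0000: CF_t = 1023.500000, DF = 0.672325, PV = 688.124470
Price P = sum_t PV_t = 862.457339
Convexity numerator sum_t t*(t + 1/m) * CF_t / (1+y/m)^(m*t + 2):
  t = 0.5000: term = 10.430656
  t = 1.0000: term = 30.073971
  t = 1.5000: term = 57.806769
  t = 2.0000: term = 92.594536
  t = 2.5000: term = 133.485636
  t = 3.0000: term = 179.605853
  t = 3.5000: term = 230.153263
  t = 4.0000: term = 284.393406
  t = 4.5000: term = 341.654740
  t = 5.0000: term = 17478.957495
Convexity = (1/P) * sum = 18839.156324 / 862.457339 = 21.843581

Answer: Convexity = 21.8436


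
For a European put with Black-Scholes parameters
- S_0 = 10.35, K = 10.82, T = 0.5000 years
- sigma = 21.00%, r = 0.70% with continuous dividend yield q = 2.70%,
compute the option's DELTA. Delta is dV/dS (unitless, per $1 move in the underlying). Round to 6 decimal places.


d1 = -0.2921681290; d2 = -0.4406605531
phi(d1) = 0.3822732389; exp(-qT) = 0.9865907163; exp(-rT) = 0.9965061179
N(-d1) = 0.6149209608
Delta = -exp(-qT) * N(-d1) = -0.9865907163 * 0.6149209608 = -0.606675

Answer: Delta = -0.606675


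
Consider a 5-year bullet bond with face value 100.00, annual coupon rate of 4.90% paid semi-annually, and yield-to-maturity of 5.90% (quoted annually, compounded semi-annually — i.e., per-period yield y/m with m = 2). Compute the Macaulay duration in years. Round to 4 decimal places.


Answer: Macaulay duration = 4.4813 years

Derivation:
Coupon per period c = face * coupon_rate / m = 2.450000
Periods per year m = 2; per-period yield y/m = 0.029500
Number of cashflows N = 10
Cashflows (t years, CF_t, discount factor 1/(1+y/m)^(m*t), PV):
  t = 0.5000: CF_t = 2.450000, DF = 0.971345, PV = 2.379796
  t = 1.0000: CF_t = 2.450000, DF = 0.943512, PV = 2.311604
  t = 1.5000: CF_t = 2.450000, DF = 0.916476, PV = 2.245365
  t = 2.0000: CF_t = 2.450000, DF = 0.890214, PV = 2.181025
  t = 2.5000: CF_t = 2.450000, DF = 0.864706, PV = 2.118529
  t = 3.0000: CF_t = 2.450000, DF = 0.839928, PV = 2.057823
  t = 3.5000: CF_t = 2.450000, DF = 0.815860, PV = 1.998857
  t = 4.0000: CF_t = 2.450000, DF = 0.792482, PV = 1.941580
  t = 4.5000: CF_t = 2.450000, DF = 0.769773, PV = 1.885945
  t = 5.0000: CF_t = 102.450000, DF = 0.747716, PV = 76.603472
Price P = sum_t PV_t = 95.723995
Macaulay numerator sum_t t * PV_t:
  t * PV_t at t = 0.5000: 1.189898
  t * PV_t at t = 1.0000: 2.311604
  t * PV_t at t = 1.5000: 3.368048
  t * PV_t at t = 2.0000: 4.362050
  t * PV_t at t = 2.5000: 5.296321
  t * PV_t at t = 3.0000: 6.173468
  t * PV_t at t = 3.5000: 6.995998
  t * PV_t at t = 4.0000: 7.766320
  t * PV_t at t = 4.5000: 8.486751
  t * PV_t at t = 5.0000: 383.017359
Macaulay duration D = (sum_t t * PV_t) / P = 428.967818 / 95.723995 = 4.481299


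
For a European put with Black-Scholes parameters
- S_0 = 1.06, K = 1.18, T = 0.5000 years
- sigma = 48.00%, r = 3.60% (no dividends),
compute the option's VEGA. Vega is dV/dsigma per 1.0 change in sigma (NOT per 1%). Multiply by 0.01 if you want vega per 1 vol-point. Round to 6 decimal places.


Answer: Vega = 0.297724

Derivation:
d1 = -0.0932365379; d2 = -0.4326477929
phi(d1) = 0.3972120304; exp(-qT) = 1.0000000000; exp(-rT) = 0.9821610324
Vega = S * exp(-qT) * phi(d1) * sqrt(T) = 1.0600 * 1.0000000000 * 0.3972120304 * 0.7071067812 = 0.297724


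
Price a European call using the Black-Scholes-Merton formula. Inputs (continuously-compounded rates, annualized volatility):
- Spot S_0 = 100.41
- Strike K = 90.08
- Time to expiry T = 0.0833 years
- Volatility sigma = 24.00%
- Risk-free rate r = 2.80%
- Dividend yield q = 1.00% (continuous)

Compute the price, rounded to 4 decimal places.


Answer: Price = 10.6131

Derivation:
d1 = (ln(S/K) + (r - q + 0.5*sigma^2) * T) / (sigma * sqrt(T)) = 1.62357504
d2 = d1 - sigma * sqrt(T) = 1.55430687
exp(-rT) = 0.99767032; exp(-qT) = 0.99916735
C = S_0 * exp(-qT) * N(d1) - K * exp(-rT) * N(d2)
N(d1) = 0.94776673; N(d2) = 0.93994438
C = 100.4100 * 0.99916735 * 0.94776673 - 90.0800 * 0.99767032 * 0.93994438 = 10.6131


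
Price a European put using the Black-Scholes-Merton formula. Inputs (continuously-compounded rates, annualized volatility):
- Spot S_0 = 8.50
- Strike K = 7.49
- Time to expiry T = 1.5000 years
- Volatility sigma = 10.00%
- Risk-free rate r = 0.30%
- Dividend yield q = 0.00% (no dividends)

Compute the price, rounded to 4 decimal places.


Answer: Price = 0.0709

Derivation:
d1 = (ln(S/K) + (r - q + 0.5*sigma^2) * T) / (sigma * sqrt(T)) = 1.13082626
d2 = d1 - sigma * sqrt(T) = 1.00835177
exp(-rT) = 0.99551011; exp(-qT) = 1.00000000
P = K * exp(-rT) * N(-d2) - S_0 * exp(-qT) * N(-d1)
N(-d1) = 0.12906411; N(-d2) = 0.15664281
P = 7.4900 * 0.99551011 * 0.15664281 - 8.5000 * 1.00000000 * 0.12906411 = 0.0709


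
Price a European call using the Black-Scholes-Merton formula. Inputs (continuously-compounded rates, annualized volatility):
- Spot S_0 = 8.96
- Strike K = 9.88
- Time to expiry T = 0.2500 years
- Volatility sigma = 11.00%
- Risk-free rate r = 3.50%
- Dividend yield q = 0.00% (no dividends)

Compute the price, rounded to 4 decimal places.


Answer: Price = 0.0115

Derivation:
d1 = (ln(S/K) + (r - q + 0.5*sigma^2) * T) / (sigma * sqrt(T)) = -1.59054154
d2 = d1 - sigma * sqrt(T) = -1.64554154
exp(-rT) = 0.99128817; exp(-qT) = 1.00000000
C = S_0 * exp(-qT) * N(d1) - K * exp(-rT) * N(d2)
N(d1) = 0.05585639; N(d2) = 0.04992909
C = 8.9600 * 1.00000000 * 0.05585639 - 9.8800 * 0.99128817 * 0.04992909 = 0.0115


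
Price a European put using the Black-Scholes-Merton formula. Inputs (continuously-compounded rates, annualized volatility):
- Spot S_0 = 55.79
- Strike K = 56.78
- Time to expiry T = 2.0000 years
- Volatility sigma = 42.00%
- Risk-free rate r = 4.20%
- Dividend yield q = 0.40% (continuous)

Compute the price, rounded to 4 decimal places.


Answer: Price = 11.0465

Derivation:
d1 = (ln(S/K) + (r - q + 0.5*sigma^2) * T) / (sigma * sqrt(T)) = 0.39532402
d2 = d1 - sigma * sqrt(T) = -0.19864567
exp(-rT) = 0.91943126; exp(-qT) = 0.99203191
P = K * exp(-rT) * N(-d2) - S_0 * exp(-qT) * N(-d1)
N(-d1) = 0.34630189; N(-d2) = 0.57873004
P = 56.7800 * 0.91943126 * 0.57873004 - 55.7900 * 0.99203191 * 0.34630189 = 11.0465


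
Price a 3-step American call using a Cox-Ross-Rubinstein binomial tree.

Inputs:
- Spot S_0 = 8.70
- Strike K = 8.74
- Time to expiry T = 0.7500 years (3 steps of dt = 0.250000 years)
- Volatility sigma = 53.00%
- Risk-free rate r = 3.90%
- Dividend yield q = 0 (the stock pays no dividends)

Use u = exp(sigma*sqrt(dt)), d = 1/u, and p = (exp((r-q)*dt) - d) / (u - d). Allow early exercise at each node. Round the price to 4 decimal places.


Answer: Price = V(0,0) = 1.7955

Derivation:
dt = T/N = 0.250000
u = exp(sigma*sqrt(dt)) = 1.303431; d = 1/u = 0.767206
p = (exp((r-q)*dt) - d) / (u - d) = 0.452407
Discount per step: exp(-r*dt) = 0.990297
Stock lattice S(k, i) with i counting down-moves:
  k=0: S(0,0) = 8.7000
  k=1: S(1,0) = 11.3398; S(1,1) = 6.6747
  k=2: S(2,0) = 14.7807; S(2,1) = 8.7000; S(2,2) = 5.1209
  k=3: S(3,0) = 19.2656; S(3,1) = 11.3398; S(3,2) = 6.6747; S(3,3) = 3.9288
Terminal payoffs V(N, i) = max(S_T - K, 0):
  V(3,0) = 10.525637; V(3,1) = 2.599849; V(3,2) = 0.000000; V(3,3) = 0.000000
Backward induction: V(k, i) = exp(-r*dt) * [p * V(k+1, i) + (1-p) * V(k+1, i+1)]; then take max(V_cont, immediate exercise) for American.
  V(2,0) = exp(-r*dt) * [p*10.525637 + (1-p)*2.599849] = 6.125512; exercise = 6.040711; V(2,0) = max -> 6.125512
  V(2,1) = exp(-r*dt) * [p*2.599849 + (1-p)*0.000000] = 1.164777; exercise = 0.000000; V(2,1) = max -> 1.164777
  V(2,2) = exp(-r*dt) * [p*0.000000 + (1-p)*0.000000] = 0.000000; exercise = 0.000000; V(2,2) = max -> 0.000000
  V(1,0) = exp(-r*dt) * [p*6.125512 + (1-p)*1.164777] = 3.375969; exercise = 2.599849; V(1,0) = max -> 3.375969
  V(1,1) = exp(-r*dt) * [p*1.164777 + (1-p)*0.000000] = 0.521840; exercise = 0.000000; V(1,1) = max -> 0.521840
  V(0,0) = exp(-r*dt) * [p*3.375969 + (1-p)*0.521840] = 1.795475; exercise = 0.000000; V(0,0) = max -> 1.795475


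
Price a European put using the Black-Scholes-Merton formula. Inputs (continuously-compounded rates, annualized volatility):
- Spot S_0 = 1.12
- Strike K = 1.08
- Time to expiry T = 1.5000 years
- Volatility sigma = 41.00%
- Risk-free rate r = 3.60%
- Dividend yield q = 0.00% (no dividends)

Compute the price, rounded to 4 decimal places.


Answer: Price = 0.1674

Derivation:
d1 = (ln(S/K) + (r - q + 0.5*sigma^2) * T) / (sigma * sqrt(T)) = 0.43103580
d2 = d1 - sigma * sqrt(T) = -0.07110959
exp(-rT) = 0.94743211; exp(-qT) = 1.00000000
P = K * exp(-rT) * N(-d2) - S_0 * exp(-qT) * N(-d1)
N(-d1) = 0.33322117; N(-d2) = 0.52834473
P = 1.0800 * 0.94743211 * 0.52834473 - 1.1200 * 1.00000000 * 0.33322117 = 0.1674


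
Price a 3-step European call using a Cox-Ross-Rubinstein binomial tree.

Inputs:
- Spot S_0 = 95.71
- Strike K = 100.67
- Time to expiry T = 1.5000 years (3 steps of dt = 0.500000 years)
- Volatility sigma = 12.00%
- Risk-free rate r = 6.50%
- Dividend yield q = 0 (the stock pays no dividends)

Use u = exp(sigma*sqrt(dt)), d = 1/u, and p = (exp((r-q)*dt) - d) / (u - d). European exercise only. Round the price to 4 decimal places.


dt = T/N = 0.500000
u = exp(sigma*sqrt(dt)) = 1.088557; d = 1/u = 0.918647
p = (exp((r-q)*dt) - d) / (u - d) = 0.673220
Discount per step: exp(-r*dt) = 0.968022
Stock lattice S(k, i) with i counting down-moves:
  k=0: S(0,0) = 95.7100
  k=1: S(1,0) = 104.1858; S(1,1) = 87.9238
  k=2: S(2,0) = 113.4121; S(2,1) = 95.7100; S(2,2) = 80.7709
  k=3: S(3,0) = 123.4556; S(3,1) = 104.1858; S(3,2) = 87.9238; S(3,3) = 74.2000
Terminal payoffs V(N, i) = max(S_T - K, 0):
  V(3,0) = 22.785557; V(3,1) = 3.515775; V(3,2) = 0.000000; V(3,3) = 0.000000
Backward induction: V(k, i) = exp(-r*dt) * [p * V(k+1, i) + (1-p) * V(k+1, i+1)].
  V(2,0) = exp(-r*dt) * [p*22.785557 + (1-p)*3.515775] = 15.961317
  V(2,1) = exp(-r*dt) * [p*3.515775 + (1-p)*0.000000] = 2.291203
  V(2,2) = exp(-r*dt) * [p*0.000000 + (1-p)*0.000000] = 0.000000
  V(1,0) = exp(-r*dt) * [p*15.961317 + (1-p)*2.291203] = 11.126644
  V(1,1) = exp(-r*dt) * [p*2.291203 + (1-p)*0.000000] = 1.493159
  V(0,0) = exp(-r*dt) * [p*11.126644 + (1-p)*1.493159] = 7.723479

Answer: Price = V(0,0) = 7.7235


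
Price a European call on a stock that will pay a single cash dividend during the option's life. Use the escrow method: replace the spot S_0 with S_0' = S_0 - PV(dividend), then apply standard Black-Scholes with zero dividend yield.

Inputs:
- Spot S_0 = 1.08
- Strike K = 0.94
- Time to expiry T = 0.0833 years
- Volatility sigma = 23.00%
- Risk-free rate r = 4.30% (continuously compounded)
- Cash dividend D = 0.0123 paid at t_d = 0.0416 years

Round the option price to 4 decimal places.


Answer: Price = 0.1317

Derivation:
PV(D) = D * exp(-r * t_d) = 0.0123 * 0.99821280 = 0.01227802
S_0' = S_0 - PV(D) = 1.0800 - 0.01227802 = 1.06772198
d1 = (ln(S_0'/K) + (r + sigma^2/2)*T) / (sigma*sqrt(T)) = 2.00638695
d2 = d1 - sigma*sqrt(T) = 1.94000495
exp(-rT) = 0.99642451
N(d1) = 0.97759251; N(d2) = 0.97381046
C = S_0' * N(d1) - K * exp(-rT) * N(d2) = 1.06772198 * 0.97759251 - 0.9400 * 0.99642451 * 0.97381046 = 0.1317


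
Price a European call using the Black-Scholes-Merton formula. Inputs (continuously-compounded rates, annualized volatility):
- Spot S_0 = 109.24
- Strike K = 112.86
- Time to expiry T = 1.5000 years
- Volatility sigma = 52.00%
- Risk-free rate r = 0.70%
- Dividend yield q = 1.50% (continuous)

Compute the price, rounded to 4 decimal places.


d1 = (ln(S/K) + (r - q + 0.5*sigma^2) * T) / (sigma * sqrt(T)) = 0.24840210
d2 = d1 - sigma * sqrt(T) = -0.38846523
exp(-rT) = 0.98955493; exp(-qT) = 0.97775124
C = S_0 * exp(-qT) * N(d1) - K * exp(-rT) * N(d2)
N(d1) = 0.59808835; N(d2) = 0.34883589
C = 109.2400 * 0.97775124 * 0.59808835 - 112.8600 * 0.98955493 * 0.34883589 = 24.9231

Answer: Price = 24.9231


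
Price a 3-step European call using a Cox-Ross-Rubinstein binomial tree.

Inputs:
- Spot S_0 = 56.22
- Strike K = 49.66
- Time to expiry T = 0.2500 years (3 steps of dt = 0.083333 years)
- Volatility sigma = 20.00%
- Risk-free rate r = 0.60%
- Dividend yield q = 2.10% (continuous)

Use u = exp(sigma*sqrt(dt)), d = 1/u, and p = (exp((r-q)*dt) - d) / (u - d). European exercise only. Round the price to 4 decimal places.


Answer: Price = V(0,0) = 6.6845

Derivation:
dt = T/N = 0.083333
u = exp(sigma*sqrt(dt)) = 1.059434; d = 1/u = 0.943900
p = (exp((r-q)*dt) - d) / (u - d) = 0.474758
Discount per step: exp(-r*dt) = 0.999500
Stock lattice S(k, i) with i counting down-moves:
  k=0: S(0,0) = 56.2200
  k=1: S(1,0) = 59.5614; S(1,1) = 53.0661
  k=2: S(2,0) = 63.1014; S(2,1) = 56.2200; S(2,2) = 50.0891
  k=3: S(3,0) = 66.8518; S(3,1) = 59.5614; S(3,2) = 53.0661; S(3,3) = 47.2791
Terminal payoffs V(N, i) = max(S_T - K, 0):
  V(3,0) = 17.191761; V(3,1) = 9.901393; V(3,2) = 3.406059; V(3,3) = 0.000000
Backward induction: V(k, i) = exp(-r*dt) * [p * V(k+1, i) + (1-p) * V(k+1, i+1)].
  V(2,0) = exp(-r*dt) * [p*17.191761 + (1-p)*9.901393] = 13.355872
  V(2,1) = exp(-r*dt) * [p*9.901393 + (1-p)*3.406059] = 6.486525
  V(2,2) = exp(-r*dt) * [p*3.406059 + (1-p)*0.000000] = 1.616245
  V(1,0) = exp(-r*dt) * [p*13.355872 + (1-p)*6.486525] = 9.742927
  V(1,1) = exp(-r*dt) * [p*6.486525 + (1-p)*1.616245] = 3.926484
  V(0,0) = exp(-r*dt) * [p*9.742927 + (1-p)*3.926484] = 6.684542


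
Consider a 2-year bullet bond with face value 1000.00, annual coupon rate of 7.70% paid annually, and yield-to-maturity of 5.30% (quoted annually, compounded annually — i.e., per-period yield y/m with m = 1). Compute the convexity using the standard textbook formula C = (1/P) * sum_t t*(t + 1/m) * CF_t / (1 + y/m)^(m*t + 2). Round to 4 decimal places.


Coupon per period c = face * coupon_rate / m = 77.000000
Periods per year m = 1; per-period yield y/m = 0.053000
Number of cashflows N = 2
Cashflows (t years, CF_t, discount factor 1/(1+y/m)^(m*t), PV):
  t = 1.0000: CF_t = 77.000000, DF = 0.949668, PV = 73.124406
  t = 2.0000: CF_t = 1077.000000, DF = 0.901869, PV = 971.312462
Price P = sum_t PV_t = 1044.436869
Convexity numerator sum_t t*(t + 1/m) * CF_t / (1+y/m)^(m*t + 2):
  t = 1.0000: term = 131.897209
  t = 2.0000: term = 5255.977155
Convexity = (1/P) * sum = 5387.874365 / 1044.436869 = 5.158641

Answer: Convexity = 5.1586


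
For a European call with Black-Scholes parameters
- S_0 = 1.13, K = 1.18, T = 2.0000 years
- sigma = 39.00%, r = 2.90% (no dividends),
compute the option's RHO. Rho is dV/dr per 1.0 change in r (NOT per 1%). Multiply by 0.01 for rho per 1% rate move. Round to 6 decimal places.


d1 = 0.3024299225; d2 = -0.2491133668
phi(d1) = 0.3811087688; exp(-qT) = 1.0000000000; exp(-rT) = 0.9436499474
N(d2) = 0.4016365451
Rho = K*T*exp(-rT)*N(d2) = 1.1800 * 2.0000 * 0.9436499474 * 0.4016365451 = 0.894450

Answer: Rho = 0.894450


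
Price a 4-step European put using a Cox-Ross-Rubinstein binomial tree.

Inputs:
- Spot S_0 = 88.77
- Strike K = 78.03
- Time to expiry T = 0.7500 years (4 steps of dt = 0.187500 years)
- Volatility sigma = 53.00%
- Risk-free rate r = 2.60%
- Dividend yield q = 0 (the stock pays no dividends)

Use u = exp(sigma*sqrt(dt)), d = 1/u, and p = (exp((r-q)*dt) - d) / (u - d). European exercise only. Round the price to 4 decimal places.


Answer: Price = V(0,0) = 10.0972

Derivation:
dt = T/N = 0.187500
u = exp(sigma*sqrt(dt)) = 1.257967; d = 1/u = 0.794934
p = (exp((r-q)*dt) - d) / (u - d) = 0.453430
Discount per step: exp(-r*dt) = 0.995137
Stock lattice S(k, i) with i counting down-moves:
  k=0: S(0,0) = 88.7700
  k=1: S(1,0) = 111.6697; S(1,1) = 70.5663
  k=2: S(2,0) = 140.4768; S(2,1) = 88.7700; S(2,2) = 56.0955
  k=3: S(3,0) = 176.7151; S(3,1) = 111.6697; S(3,2) = 70.5663; S(3,3) = 44.5922
  k=4: S(4,0) = 222.3017; S(4,1) = 140.4768; S(4,2) = 88.7700; S(4,3) = 56.0955; S(4,4) = 35.4478
Terminal payoffs V(N, i) = max(K - S_T, 0):
  V(4,0) = 0.000000; V(4,1) = 0.000000; V(4,2) = 0.000000; V(4,3) = 21.934517; V(4,4) = 42.582177
Backward induction: V(k, i) = exp(-r*dt) * [p * V(k+1, i) + (1-p) * V(k+1, i+1)].
  V(3,0) = exp(-r*dt) * [p*0.000000 + (1-p)*0.000000] = 0.000000
  V(3,1) = exp(-r*dt) * [p*0.000000 + (1-p)*0.000000] = 0.000000
  V(3,2) = exp(-r*dt) * [p*0.000000 + (1-p)*21.934517] = 11.930437
  V(3,3) = exp(-r*dt) * [p*21.934517 + (1-p)*42.582177] = 33.058347
  V(2,0) = exp(-r*dt) * [p*0.000000 + (1-p)*0.000000] = 0.000000
  V(2,1) = exp(-r*dt) * [p*0.000000 + (1-p)*11.930437] = 6.489102
  V(2,2) = exp(-r*dt) * [p*11.930437 + (1-p)*33.058347] = 23.364132
  V(1,0) = exp(-r*dt) * [p*0.000000 + (1-p)*6.489102] = 3.529498
  V(1,1) = exp(-r*dt) * [p*6.489102 + (1-p)*23.364132] = 15.636068
  V(0,0) = exp(-r*dt) * [p*3.529498 + (1-p)*15.636068] = 10.097236


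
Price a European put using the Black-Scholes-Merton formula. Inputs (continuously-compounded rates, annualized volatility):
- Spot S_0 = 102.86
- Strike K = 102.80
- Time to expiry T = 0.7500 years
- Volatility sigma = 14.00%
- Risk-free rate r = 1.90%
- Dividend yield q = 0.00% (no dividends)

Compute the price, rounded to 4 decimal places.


d1 = (ln(S/K) + (r - q + 0.5*sigma^2) * T) / (sigma * sqrt(T)) = 0.18296632
d2 = d1 - sigma * sqrt(T) = 0.06172276
exp(-rT) = 0.98585105; exp(-qT) = 1.00000000
P = K * exp(-rT) * N(-d2) - S_0 * exp(-qT) * N(-d1)
N(-d1) = 0.42741222; N(-d2) = 0.47539181
P = 102.8000 * 0.98585105 * 0.47539181 - 102.8600 * 1.00000000 * 0.42741222 = 4.2152

Answer: Price = 4.2152


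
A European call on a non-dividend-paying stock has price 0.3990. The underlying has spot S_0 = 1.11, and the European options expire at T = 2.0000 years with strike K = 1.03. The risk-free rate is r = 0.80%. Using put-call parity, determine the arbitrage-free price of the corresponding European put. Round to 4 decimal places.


Put-call parity: C - P = S_0 * exp(-qT) - K * exp(-rT).
S_0 * exp(-qT) = 1.1100 * 1.00000000 = 1.11000000
K * exp(-rT) = 1.0300 * 0.98412732 = 1.01365114
P = C - S*exp(-qT) + K*exp(-rT)
P = 0.3990 - 1.11000000 + 1.01365114 = 0.3027

Answer: Put price = 0.3027


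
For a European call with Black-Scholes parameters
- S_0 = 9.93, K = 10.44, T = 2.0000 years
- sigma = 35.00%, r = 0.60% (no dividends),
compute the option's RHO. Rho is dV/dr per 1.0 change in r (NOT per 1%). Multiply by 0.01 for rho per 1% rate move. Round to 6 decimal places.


d1 = 0.1705458635; d2 = -0.3244288833
phi(d1) = 0.3931824683; exp(-qT) = 1.0000000000; exp(-rT) = 0.9880717129
N(d2) = 0.3728066778
Rho = K*T*exp(-rT)*N(d2) = 10.4400 * 2.0000 * 0.9880717129 * 0.3728066778 = 7.691351

Answer: Rho = 7.691351


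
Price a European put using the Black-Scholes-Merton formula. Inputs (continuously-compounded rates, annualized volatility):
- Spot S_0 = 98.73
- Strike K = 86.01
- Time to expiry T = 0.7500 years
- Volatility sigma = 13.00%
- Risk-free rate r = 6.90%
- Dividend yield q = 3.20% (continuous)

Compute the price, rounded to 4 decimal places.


Answer: Price = 0.3119

Derivation:
d1 = (ln(S/K) + (r - q + 0.5*sigma^2) * T) / (sigma * sqrt(T)) = 1.52787118
d2 = d1 - sigma * sqrt(T) = 1.41528788
exp(-rT) = 0.94956623; exp(-qT) = 0.97628571
P = K * exp(-rT) * N(-d2) - S_0 * exp(-qT) * N(-d1)
N(-d1) = 0.06327226; N(-d2) = 0.07849205
P = 86.0100 * 0.94956623 * 0.07849205 - 98.7300 * 0.97628571 * 0.06327226 = 0.3119


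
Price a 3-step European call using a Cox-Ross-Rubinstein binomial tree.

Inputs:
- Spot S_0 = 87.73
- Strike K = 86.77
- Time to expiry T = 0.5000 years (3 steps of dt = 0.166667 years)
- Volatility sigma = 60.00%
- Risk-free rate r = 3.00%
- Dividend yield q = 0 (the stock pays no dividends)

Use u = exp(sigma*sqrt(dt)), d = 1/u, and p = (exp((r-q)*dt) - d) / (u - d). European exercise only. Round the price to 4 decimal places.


Answer: Price = V(0,0) = 16.8993

Derivation:
dt = T/N = 0.166667
u = exp(sigma*sqrt(dt)) = 1.277556; d = 1/u = 0.782744
p = (exp((r-q)*dt) - d) / (u - d) = 0.449197
Discount per step: exp(-r*dt) = 0.995012
Stock lattice S(k, i) with i counting down-moves:
  k=0: S(0,0) = 87.7300
  k=1: S(1,0) = 112.0800; S(1,1) = 68.6702
  k=2: S(2,0) = 143.1885; S(2,1) = 87.7300; S(2,2) = 53.7512
  k=3: S(3,0) = 182.9313; S(3,1) = 112.0800; S(3,2) = 68.6702; S(3,3) = 42.0735
Terminal payoffs V(N, i) = max(S_T - K, 0):
  V(3,0) = 96.161330; V(3,1) = 25.309999; V(3,2) = 0.000000; V(3,3) = 0.000000
Backward induction: V(k, i) = exp(-r*dt) * [p * V(k+1, i) + (1-p) * V(k+1, i+1)].
  V(2,0) = exp(-r*dt) * [p*96.161330 + (1-p)*25.309999] = 56.851256
  V(2,1) = exp(-r*dt) * [p*25.309999 + (1-p)*0.000000] = 11.312478
  V(2,2) = exp(-r*dt) * [p*0.000000 + (1-p)*0.000000] = 0.000000
  V(1,0) = exp(-r*dt) * [p*56.851256 + (1-p)*11.312478] = 31.609928
  V(1,1) = exp(-r*dt) * [p*11.312478 + (1-p)*0.000000] = 5.056190
  V(0,0) = exp(-r*dt) * [p*31.609928 + (1-p)*5.056190] = 16.899348


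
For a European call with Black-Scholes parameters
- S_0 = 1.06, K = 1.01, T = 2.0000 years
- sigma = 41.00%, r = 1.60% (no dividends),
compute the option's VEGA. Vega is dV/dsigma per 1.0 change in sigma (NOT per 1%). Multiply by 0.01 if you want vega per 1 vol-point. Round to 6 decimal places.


d1 = 0.4284352697; d2 = -0.1513922909
phi(d1) = 0.3639579561; exp(-qT) = 1.0000000000; exp(-rT) = 0.9685065821
Vega = S * exp(-qT) * phi(d1) * sqrt(T) = 1.0600 * 1.0000000000 * 0.3639579561 * 1.4142135624 = 0.545597

Answer: Vega = 0.545597


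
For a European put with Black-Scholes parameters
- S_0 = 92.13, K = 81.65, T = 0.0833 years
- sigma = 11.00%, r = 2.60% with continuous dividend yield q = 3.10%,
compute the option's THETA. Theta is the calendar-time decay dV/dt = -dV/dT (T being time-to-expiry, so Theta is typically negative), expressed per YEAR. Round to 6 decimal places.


d1 = 3.8064318589; d2 = 3.7746839456
phi(d1) = 0.0002848920; exp(-qT) = 0.9974210313; exp(-rT) = 0.9978365437
Theta = -S*exp(-qT)*phi(d1)*sigma/(2*sqrt(T)) + r*K*exp(-rT)*N(-d2) - q*S*exp(-qT)*N(-d1)
N(-d1) = 0.0000704931; N(-d2) = 0.0000801053; sqrt(T) = 0.2886173938
Term 1 = -92.1300 * 0.9974210313 * 0.0002848920 * 0.1100 / (2 * 0.2886173938) = -0.0049888453
Term 2 = 0.0260 * 81.6500 * 0.9978365437 * 0.0000801053 = 0.0001696876
Term 3 = -0.0310 * 92.1300 * 0.9974210313 * 0.0000704931 = -0.0002008112
Theta = -0.0049888453 + (0.0001696876) + (-0.0002008112) = -0.005020

Answer: Theta = -0.005020


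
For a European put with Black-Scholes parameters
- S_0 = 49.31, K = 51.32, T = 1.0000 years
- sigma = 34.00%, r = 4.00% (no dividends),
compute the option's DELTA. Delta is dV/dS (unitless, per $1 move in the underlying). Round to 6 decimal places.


Answer: Delta = -0.432451

Derivation:
d1 = 0.1701363544; d2 = -0.1698636456
phi(d1) = 0.3932098962; exp(-qT) = 1.0000000000; exp(-rT) = 0.9607894392
N(-d1) = 0.4324514518
Delta = -exp(-qT) * N(-d1) = -1.0000000000 * 0.4324514518 = -0.432451


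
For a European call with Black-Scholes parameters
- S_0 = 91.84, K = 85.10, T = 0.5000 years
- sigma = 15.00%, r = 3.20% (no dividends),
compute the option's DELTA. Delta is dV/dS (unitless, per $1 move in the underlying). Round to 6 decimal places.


Answer: Delta = 0.821866

Derivation:
d1 = 0.9224999637; d2 = 0.8164339465
phi(d1) = 0.2606852274; exp(-qT) = 1.0000000000; exp(-rT) = 0.9841273201
N(d1) = 0.8218660754
Delta = exp(-qT) * N(d1) = 1.0000000000 * 0.8218660754 = 0.821866


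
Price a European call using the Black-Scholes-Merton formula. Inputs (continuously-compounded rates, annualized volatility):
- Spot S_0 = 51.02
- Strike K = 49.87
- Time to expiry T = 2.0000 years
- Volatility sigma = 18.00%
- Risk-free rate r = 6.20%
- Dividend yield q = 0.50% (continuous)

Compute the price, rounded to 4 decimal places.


d1 = (ln(S/K) + (r - q + 0.5*sigma^2) * T) / (sigma * sqrt(T)) = 0.66467288
d2 = d1 - sigma * sqrt(T) = 0.41011444
exp(-rT) = 0.88337984; exp(-qT) = 0.99004983
C = S_0 * exp(-qT) * N(d1) - K * exp(-rT) * N(d2)
N(d1) = 0.74687013; N(d2) = 0.65913900
C = 51.0200 * 0.99004983 * 0.74687013 - 49.8700 * 0.88337984 * 0.65913900 = 8.6883

Answer: Price = 8.6883


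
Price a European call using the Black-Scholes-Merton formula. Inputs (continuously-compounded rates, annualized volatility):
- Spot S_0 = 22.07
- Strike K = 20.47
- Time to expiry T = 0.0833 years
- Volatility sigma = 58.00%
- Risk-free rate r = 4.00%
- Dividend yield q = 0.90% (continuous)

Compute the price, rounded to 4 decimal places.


Answer: Price = 2.3917

Derivation:
d1 = (ln(S/K) + (r - q + 0.5*sigma^2) * T) / (sigma * sqrt(T)) = 0.54870507
d2 = d1 - sigma * sqrt(T) = 0.38130699
exp(-rT) = 0.99667354; exp(-qT) = 0.99925058
C = S_0 * exp(-qT) * N(d1) - K * exp(-rT) * N(d2)
N(d1) = 0.70839607; N(d2) = 0.64851226
C = 22.0700 * 0.99925058 * 0.70839607 - 20.4700 * 0.99667354 * 0.64851226 = 2.3917


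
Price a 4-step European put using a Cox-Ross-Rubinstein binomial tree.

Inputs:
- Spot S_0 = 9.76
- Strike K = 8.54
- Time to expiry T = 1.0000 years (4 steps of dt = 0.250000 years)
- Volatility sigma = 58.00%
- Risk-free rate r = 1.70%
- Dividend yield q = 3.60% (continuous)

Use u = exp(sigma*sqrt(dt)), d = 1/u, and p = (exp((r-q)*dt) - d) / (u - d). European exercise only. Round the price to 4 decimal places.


dt = T/N = 0.250000
u = exp(sigma*sqrt(dt)) = 1.336427; d = 1/u = 0.748264
p = (exp((r-q)*dt) - d) / (u - d) = 0.419947
Discount per step: exp(-r*dt) = 0.995759
Stock lattice S(k, i) with i counting down-moves:
  k=0: S(0,0) = 9.7600
  k=1: S(1,0) = 13.0435; S(1,1) = 7.3031
  k=2: S(2,0) = 17.4317; S(2,1) = 9.7600; S(2,2) = 5.4646
  k=3: S(3,0) = 23.2962; S(3,1) = 13.0435; S(3,2) = 7.3031; S(3,3) = 4.0890
  k=4: S(4,0) = 31.1337; S(4,1) = 17.4317; S(4,2) = 9.7600; S(4,3) = 5.4646; S(4,4) = 3.0596
Terminal payoffs V(N, i) = max(K - S_T, 0):
  V(4,0) = 0.000000; V(4,1) = 0.000000; V(4,2) = 0.000000; V(4,3) = 3.075392; V(4,4) = 5.480375
Backward induction: V(k, i) = exp(-r*dt) * [p * V(k+1, i) + (1-p) * V(k+1, i+1)].
  V(3,0) = exp(-r*dt) * [p*0.000000 + (1-p)*0.000000] = 0.000000
  V(3,1) = exp(-r*dt) * [p*0.000000 + (1-p)*0.000000] = 0.000000
  V(3,2) = exp(-r*dt) * [p*0.000000 + (1-p)*3.075392] = 1.776325
  V(3,3) = exp(-r*dt) * [p*3.075392 + (1-p)*5.480375] = 4.451450
  V(2,0) = exp(-r*dt) * [p*0.000000 + (1-p)*0.000000] = 0.000000
  V(2,1) = exp(-r*dt) * [p*0.000000 + (1-p)*1.776325] = 1.025993
  V(2,2) = exp(-r*dt) * [p*1.776325 + (1-p)*4.451450] = 3.313925
  V(1,0) = exp(-r*dt) * [p*0.000000 + (1-p)*1.025993] = 0.592606
  V(1,1) = exp(-r*dt) * [p*1.025993 + (1-p)*3.313925] = 2.343135
  V(0,0) = exp(-r*dt) * [p*0.592606 + (1-p)*2.343135] = 1.601186

Answer: Price = V(0,0) = 1.6012


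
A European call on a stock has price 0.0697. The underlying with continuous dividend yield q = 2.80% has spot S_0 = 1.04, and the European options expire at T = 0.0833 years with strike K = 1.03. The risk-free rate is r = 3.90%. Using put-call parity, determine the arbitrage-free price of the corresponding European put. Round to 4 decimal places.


Put-call parity: C - P = S_0 * exp(-qT) - K * exp(-rT).
S_0 * exp(-qT) = 1.0400 * 0.99767032 = 1.03757713
K * exp(-rT) = 1.0300 * 0.99675657 = 1.02665927
P = C - S*exp(-qT) + K*exp(-rT)
P = 0.0697 - 1.03757713 + 1.02665927 = 0.0588

Answer: Put price = 0.0588


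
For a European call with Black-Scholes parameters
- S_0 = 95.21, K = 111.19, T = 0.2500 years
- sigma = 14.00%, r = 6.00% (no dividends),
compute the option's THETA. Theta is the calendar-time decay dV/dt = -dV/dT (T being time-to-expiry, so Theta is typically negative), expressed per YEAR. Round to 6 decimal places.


d1 = -1.9672210203; d2 = -2.0372210203
phi(d1) = 0.0576181415; exp(-qT) = 1.0000000000; exp(-rT) = 0.9851119396
Theta = -S*exp(-qT)*phi(d1)*sigma/(2*sqrt(T)) - r*K*exp(-rT)*N(d2) + q*S*exp(-qT)*N(d1)
N(d1) = 0.0245788678; N(d2) = 0.0208139491; sqrt(T) = 0.5000000000
Term 1 = -95.2100 * 1.0000000000 * 0.0576181415 * 0.1400 / (2 * 0.5000000000) = -0.7680152553
Term 2 = -0.0600 * 111.1900 * 0.9851119396 * 0.0208139491 = -0.1367908511
Term 3 = 0 (no dividend yield, q = 0)
Theta = -0.7680152553 + (-0.1367908511) + (0.0000000000) = -0.904806

Answer: Theta = -0.904806


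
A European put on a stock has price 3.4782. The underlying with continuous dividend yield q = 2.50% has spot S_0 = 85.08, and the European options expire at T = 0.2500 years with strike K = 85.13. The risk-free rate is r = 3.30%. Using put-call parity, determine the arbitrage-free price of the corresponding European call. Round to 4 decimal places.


Put-call parity: C - P = S_0 * exp(-qT) - K * exp(-rT).
S_0 * exp(-qT) = 85.0800 * 0.99376949 = 84.54990826
K * exp(-rT) = 85.1300 * 0.99178394 = 84.43056663
C = P + S*exp(-qT) - K*exp(-rT)
C = 3.4782 + 84.54990826 - 84.43056663 = 3.5975

Answer: Call price = 3.5975


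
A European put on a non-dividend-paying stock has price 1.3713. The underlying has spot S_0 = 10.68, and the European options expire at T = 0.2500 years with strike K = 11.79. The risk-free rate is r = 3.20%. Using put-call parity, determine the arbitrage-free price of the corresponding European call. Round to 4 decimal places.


Put-call parity: C - P = S_0 * exp(-qT) - K * exp(-rT).
S_0 * exp(-qT) = 10.6800 * 1.00000000 = 10.68000000
K * exp(-rT) = 11.7900 * 0.99203191 = 11.69605628
C = P + S*exp(-qT) - K*exp(-rT)
C = 1.3713 + 10.68000000 - 11.69605628 = 0.3552

Answer: Call price = 0.3552


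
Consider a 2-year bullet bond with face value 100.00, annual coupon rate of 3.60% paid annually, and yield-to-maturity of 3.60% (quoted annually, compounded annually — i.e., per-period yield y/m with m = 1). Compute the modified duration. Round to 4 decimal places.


Answer: Modified duration = 1.8970

Derivation:
Coupon per period c = face * coupon_rate / m = 3.600000
Periods per year m = 1; per-period yield y/m = 0.036000
Number of cashflows N = 2
Cashflows (t years, CF_t, discount factor 1/(1+y/m)^(m*t), PV):
  t = 1.0000: CF_t = 3.600000, DF = 0.965251, PV = 3.474903
  t = 2.0000: CF_t = 103.600000, DF = 0.931709, PV = 96.525097
Price P = sum_t PV_t = 100.000000
First compute Macaulay numerator sum_t t * PV_t:
  t * PV_t at t = 1.0000: 3.474903
  t * PV_t at t = 2.0000: 193.050193
Macaulay duration D = 196.525097 / 100.000000 = 1.965251
Modified duration = D / (1 + y/m) = 1.965251 / (1 + 0.036000) = 1.896960


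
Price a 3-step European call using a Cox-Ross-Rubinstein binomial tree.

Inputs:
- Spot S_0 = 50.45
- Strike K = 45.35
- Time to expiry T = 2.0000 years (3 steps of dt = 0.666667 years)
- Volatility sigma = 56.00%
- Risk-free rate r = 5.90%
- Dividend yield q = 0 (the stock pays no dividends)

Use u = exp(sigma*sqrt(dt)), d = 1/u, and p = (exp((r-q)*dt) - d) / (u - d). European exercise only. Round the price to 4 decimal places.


dt = T/N = 0.666667
u = exp(sigma*sqrt(dt)) = 1.579705; d = 1/u = 0.633030
p = (exp((r-q)*dt) - d) / (u - d) = 0.430018
Discount per step: exp(-r*dt) = 0.961430
Stock lattice S(k, i) with i counting down-moves:
  k=0: S(0,0) = 50.4500
  k=1: S(1,0) = 79.6961; S(1,1) = 31.9363
  k=2: S(2,0) = 125.8963; S(2,1) = 50.4500; S(2,2) = 20.2167
  k=3: S(3,0) = 198.8791; S(3,1) = 79.6961; S(3,2) = 31.9363; S(3,3) = 12.7977
Terminal payoffs V(N, i) = max(S_T - K, 0):
  V(3,0) = 153.529080; V(3,1) = 34.346114; V(3,2) = 0.000000; V(3,3) = 0.000000
Backward induction: V(k, i) = exp(-r*dt) * [p * V(k+1, i) + (1-p) * V(k+1, i+1)].
  V(2,0) = exp(-r*dt) * [p*153.529080 + (1-p)*34.346114] = 82.295487
  V(2,1) = exp(-r*dt) * [p*34.346114 + (1-p)*0.000000] = 14.199796
  V(2,2) = exp(-r*dt) * [p*0.000000 + (1-p)*0.000000] = 0.000000
  V(1,0) = exp(-r*dt) * [p*82.295487 + (1-p)*14.199796] = 41.805076
  V(1,1) = exp(-r*dt) * [p*14.199796 + (1-p)*0.000000] = 5.870655
  V(0,0) = exp(-r*dt) * [p*41.805076 + (1-p)*5.870655] = 20.500678

Answer: Price = V(0,0) = 20.5007


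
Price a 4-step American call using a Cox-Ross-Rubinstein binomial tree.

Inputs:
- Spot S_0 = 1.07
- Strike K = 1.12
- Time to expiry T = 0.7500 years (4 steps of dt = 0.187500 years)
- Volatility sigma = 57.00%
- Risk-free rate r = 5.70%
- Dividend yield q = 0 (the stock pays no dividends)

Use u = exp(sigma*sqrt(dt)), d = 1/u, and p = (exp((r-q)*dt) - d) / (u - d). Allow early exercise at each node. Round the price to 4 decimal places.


Answer: Price = V(0,0) = 0.2028

Derivation:
dt = T/N = 0.187500
u = exp(sigma*sqrt(dt)) = 1.279945; d = 1/u = 0.781283
p = (exp((r-q)*dt) - d) / (u - d) = 0.460154
Discount per step: exp(-r*dt) = 0.989369
Stock lattice S(k, i) with i counting down-moves:
  k=0: S(0,0) = 1.0700
  k=1: S(1,0) = 1.3695; S(1,1) = 0.8360
  k=2: S(2,0) = 1.7529; S(2,1) = 1.0700; S(2,2) = 0.6531
  k=3: S(3,0) = 2.2437; S(3,1) = 1.3695; S(3,2) = 0.8360; S(3,3) = 0.5103
  k=4: S(4,0) = 2.8718; S(4,1) = 1.7529; S(4,2) = 1.0700; S(4,3) = 0.6531; S(4,4) = 0.3987
Terminal payoffs V(N, i) = max(S_T - K, 0):
  V(4,0) = 1.751767; V(4,1) = 0.632938; V(4,2) = 0.000000; V(4,3) = 0.000000; V(4,4) = 0.000000
Backward induction: V(k, i) = exp(-r*dt) * [p * V(k+1, i) + (1-p) * V(k+1, i+1)]; then take max(V_cont, immediate exercise) for American.
  V(3,0) = exp(-r*dt) * [p*1.751767 + (1-p)*0.632938] = 1.135571; exercise = 1.123664; V(3,0) = max -> 1.135571
  V(3,1) = exp(-r*dt) * [p*0.632938 + (1-p)*0.000000] = 0.288153; exercise = 0.249541; V(3,1) = max -> 0.288153
  V(3,2) = exp(-r*dt) * [p*0.000000 + (1-p)*0.000000] = 0.000000; exercise = 0.000000; V(3,2) = max -> 0.000000
  V(3,3) = exp(-r*dt) * [p*0.000000 + (1-p)*0.000000] = 0.000000; exercise = 0.000000; V(3,3) = max -> 0.000000
  V(2,0) = exp(-r*dt) * [p*1.135571 + (1-p)*0.288153] = 0.670887; exercise = 0.632938; V(2,0) = max -> 0.670887
  V(2,1) = exp(-r*dt) * [p*0.288153 + (1-p)*0.000000] = 0.131185; exercise = 0.000000; V(2,1) = max -> 0.131185
  V(2,2) = exp(-r*dt) * [p*0.000000 + (1-p)*0.000000] = 0.000000; exercise = 0.000000; V(2,2) = max -> 0.000000
  V(1,0) = exp(-r*dt) * [p*0.670887 + (1-p)*0.131185] = 0.375497; exercise = 0.249541; V(1,0) = max -> 0.375497
  V(1,1) = exp(-r*dt) * [p*0.131185 + (1-p)*0.000000] = 0.059724; exercise = 0.000000; V(1,1) = max -> 0.059724
  V(0,0) = exp(-r*dt) * [p*0.375497 + (1-p)*0.059724] = 0.202849; exercise = 0.000000; V(0,0) = max -> 0.202849


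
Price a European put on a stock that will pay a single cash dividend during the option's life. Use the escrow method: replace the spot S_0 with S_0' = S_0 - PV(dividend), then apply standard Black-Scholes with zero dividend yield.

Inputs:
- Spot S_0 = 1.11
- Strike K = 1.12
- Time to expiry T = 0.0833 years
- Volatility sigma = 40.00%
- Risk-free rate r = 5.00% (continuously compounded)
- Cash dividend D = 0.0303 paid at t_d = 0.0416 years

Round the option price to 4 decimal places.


Answer: Price = 0.0703

Derivation:
PV(D) = D * exp(-r * t_d) = 0.0303 * 0.99792216 = 0.03023704
S_0' = S_0 - PV(D) = 1.1100 - 0.03023704 = 1.07976296
d1 = (ln(S_0'/K) + (r + sigma^2/2)*T) / (sigma*sqrt(T)) = -0.22311676
d2 = d1 - sigma*sqrt(T) = -0.33856372
exp(-rT) = 0.99584366
N(-d1) = 0.58827768; N(-d2) = 0.63253079
P = K * exp(-rT) * N(-d2) - S_0' * N(-d1) = 1.1200 * 0.99584366 * 0.63253079 - 1.07976296 * 0.58827768 = 0.0703


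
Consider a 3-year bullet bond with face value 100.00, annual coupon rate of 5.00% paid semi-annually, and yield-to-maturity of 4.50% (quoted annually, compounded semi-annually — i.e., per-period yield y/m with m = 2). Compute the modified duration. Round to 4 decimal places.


Answer: Modified duration = 2.7622

Derivation:
Coupon per period c = face * coupon_rate / m = 2.500000
Periods per year m = 2; per-period yield y/m = 0.022500
Number of cashflows N = 6
Cashflows (t years, CF_t, discount factor 1/(1+y/m)^(m*t), PV):
  t = 0.5000: CF_t = 2.500000, DF = 0.977995, PV = 2.444988
  t = 1.0000: CF_t = 2.500000, DF = 0.956474, PV = 2.391186
  t = 1.5000: CF_t = 2.500000, DF = 0.935427, PV = 2.338568
  t = 2.0000: CF_t = 2.500000, DF = 0.914843, PV = 2.287108
  t = 2.5000: CF_t = 2.500000, DF = 0.894712, PV = 2.236781
  t = 3.0000: CF_t = 102.500000, DF = 0.875024, PV = 89.689988
Price P = sum_t PV_t = 101.388619
First compute Macaulay numerator sum_t t * PV_t:
  t * PV_t at t = 0.5000: 1.222494
  t * PV_t at t = 1.0000: 2.391186
  t * PV_t at t = 1.5000: 3.507852
  t * PV_t at t = 2.0000: 4.574217
  t * PV_t at t = 2.5000: 5.591952
  t * PV_t at t = 3.0000: 269.069964
Macaulay duration D = 286.357665 / 101.388619 = 2.824357
Modified duration = D / (1 + y/m) = 2.824357 / (1 + 0.022500) = 2.762207


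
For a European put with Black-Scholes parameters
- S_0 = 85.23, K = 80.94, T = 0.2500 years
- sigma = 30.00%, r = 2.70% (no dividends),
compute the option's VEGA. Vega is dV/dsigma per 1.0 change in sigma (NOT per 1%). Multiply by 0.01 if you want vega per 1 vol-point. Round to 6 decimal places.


d1 = 0.4643023006; d2 = 0.3143023006
phi(d1) = 0.3581774137; exp(-qT) = 1.0000000000; exp(-rT) = 0.9932727301
Vega = S * exp(-qT) * phi(d1) * sqrt(T) = 85.2300 * 1.0000000000 * 0.3581774137 * 0.5000000000 = 15.263730

Answer: Vega = 15.263730


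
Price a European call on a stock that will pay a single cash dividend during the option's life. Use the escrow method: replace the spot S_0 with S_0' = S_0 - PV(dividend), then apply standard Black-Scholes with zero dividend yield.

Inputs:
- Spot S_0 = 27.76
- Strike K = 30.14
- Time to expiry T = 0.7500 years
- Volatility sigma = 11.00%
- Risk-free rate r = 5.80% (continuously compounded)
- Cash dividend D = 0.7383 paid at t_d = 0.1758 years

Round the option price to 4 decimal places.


PV(D) = D * exp(-r * t_d) = 0.7383 * 0.98985541 = 0.73081025
S_0' = S_0 - PV(D) = 27.7600 - 0.73081025 = 27.02918975
d1 = (ln(S_0'/K) + (r + sigma^2/2)*T) / (sigma*sqrt(T)) = -0.63926646
d2 = d1 - sigma*sqrt(T) = -0.73452925
exp(-rT) = 0.95743255
N(d1) = 0.26132480; N(d2) = 0.23131312
C = S_0' * N(d1) - K * exp(-rT) * N(d2) = 27.02918975 * 0.26132480 - 30.1400 * 0.95743255 * 0.23131312 = 0.3884

Answer: Price = 0.3884


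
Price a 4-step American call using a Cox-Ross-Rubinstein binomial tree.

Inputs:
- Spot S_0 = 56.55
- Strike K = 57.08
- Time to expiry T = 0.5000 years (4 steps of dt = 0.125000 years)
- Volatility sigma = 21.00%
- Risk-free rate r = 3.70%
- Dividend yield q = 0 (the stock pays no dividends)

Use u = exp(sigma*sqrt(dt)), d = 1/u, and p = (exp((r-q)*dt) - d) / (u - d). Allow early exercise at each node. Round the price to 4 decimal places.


Answer: Price = V(0,0) = 3.4871

Derivation:
dt = T/N = 0.125000
u = exp(sigma*sqrt(dt)) = 1.077072; d = 1/u = 0.928443
p = (exp((r-q)*dt) - d) / (u - d) = 0.512637
Discount per step: exp(-r*dt) = 0.995386
Stock lattice S(k, i) with i counting down-moves:
  k=0: S(0,0) = 56.5500
  k=1: S(1,0) = 60.9084; S(1,1) = 52.5035
  k=2: S(2,0) = 65.6028; S(2,1) = 56.5500; S(2,2) = 48.7465
  k=3: S(3,0) = 70.6589; S(3,1) = 60.9084; S(3,2) = 52.5035; S(3,3) = 45.2583
  k=4: S(4,0) = 76.1047; S(4,1) = 65.6028; S(4,2) = 56.5500; S(4,3) = 48.7465; S(4,4) = 42.0198
Terminal payoffs V(N, i) = max(S_T - K, 0):
  V(4,0) = 19.024702; V(4,1) = 8.522751; V(4,2) = 0.000000; V(4,3) = 0.000000; V(4,4) = 0.000000
Backward induction: V(k, i) = exp(-r*dt) * [p * V(k+1, i) + (1-p) * V(k+1, i+1)]; then take max(V_cont, immediate exercise) for American.
  V(3,0) = exp(-r*dt) * [p*19.024702 + (1-p)*8.522751] = 13.842269; exercise = 13.578883; V(3,0) = max -> 13.842269
  V(3,1) = exp(-r*dt) * [p*8.522751 + (1-p)*0.000000] = 4.348915; exercise = 3.828419; V(3,1) = max -> 4.348915
  V(3,2) = exp(-r*dt) * [p*0.000000 + (1-p)*0.000000] = 0.000000; exercise = 0.000000; V(3,2) = max -> 0.000000
  V(3,3) = exp(-r*dt) * [p*0.000000 + (1-p)*0.000000] = 0.000000; exercise = 0.000000; V(3,3) = max -> 0.000000
  V(2,0) = exp(-r*dt) * [p*13.842269 + (1-p)*4.348915] = 9.173034; exercise = 8.522751; V(2,0) = max -> 9.173034
  V(2,1) = exp(-r*dt) * [p*4.348915 + (1-p)*0.000000] = 2.219127; exercise = 0.000000; V(2,1) = max -> 2.219127
  V(2,2) = exp(-r*dt) * [p*0.000000 + (1-p)*0.000000] = 0.000000; exercise = 0.000000; V(2,2) = max -> 0.000000
  V(1,0) = exp(-r*dt) * [p*9.173034 + (1-p)*2.219127] = 5.757267; exercise = 3.828419; V(1,0) = max -> 5.757267
  V(1,1) = exp(-r*dt) * [p*2.219127 + (1-p)*0.000000] = 1.132357; exercise = 0.000000; V(1,1) = max -> 1.132357
  V(0,0) = exp(-r*dt) * [p*5.757267 + (1-p)*1.132357] = 3.487091; exercise = 0.000000; V(0,0) = max -> 3.487091
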